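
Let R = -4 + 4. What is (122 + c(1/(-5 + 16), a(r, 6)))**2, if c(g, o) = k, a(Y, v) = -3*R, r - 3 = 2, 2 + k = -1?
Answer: 14161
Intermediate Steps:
k = -3 (k = -2 - 1 = -3)
r = 5 (r = 3 + 2 = 5)
R = 0
a(Y, v) = 0 (a(Y, v) = -3*0 = 0)
c(g, o) = -3
(122 + c(1/(-5 + 16), a(r, 6)))**2 = (122 - 3)**2 = 119**2 = 14161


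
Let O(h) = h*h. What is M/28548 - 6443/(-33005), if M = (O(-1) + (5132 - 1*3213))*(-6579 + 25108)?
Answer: 97863271097/78518895 ≈ 1246.4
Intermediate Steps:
O(h) = h**2
M = 35575680 (M = ((-1)**2 + (5132 - 1*3213))*(-6579 + 25108) = (1 + (5132 - 3213))*18529 = (1 + 1919)*18529 = 1920*18529 = 35575680)
M/28548 - 6443/(-33005) = 35575680/28548 - 6443/(-33005) = 35575680*(1/28548) - 6443*(-1/33005) = 2964640/2379 + 6443/33005 = 97863271097/78518895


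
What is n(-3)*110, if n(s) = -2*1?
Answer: -220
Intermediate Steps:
n(s) = -2
n(-3)*110 = -2*110 = -220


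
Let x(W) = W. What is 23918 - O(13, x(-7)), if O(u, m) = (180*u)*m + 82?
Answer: 40216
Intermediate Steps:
O(u, m) = 82 + 180*m*u (O(u, m) = 180*m*u + 82 = 82 + 180*m*u)
23918 - O(13, x(-7)) = 23918 - (82 + 180*(-7)*13) = 23918 - (82 - 16380) = 23918 - 1*(-16298) = 23918 + 16298 = 40216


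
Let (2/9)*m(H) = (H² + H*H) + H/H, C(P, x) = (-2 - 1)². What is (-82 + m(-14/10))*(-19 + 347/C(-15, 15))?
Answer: -263384/225 ≈ -1170.6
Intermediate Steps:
C(P, x) = 9 (C(P, x) = (-3)² = 9)
m(H) = 9/2 + 9*H² (m(H) = 9*((H² + H*H) + H/H)/2 = 9*((H² + H²) + 1)/2 = 9*(2*H² + 1)/2 = 9*(1 + 2*H²)/2 = 9/2 + 9*H²)
(-82 + m(-14/10))*(-19 + 347/C(-15, 15)) = (-82 + (9/2 + 9*(-14/10)²))*(-19 + 347/9) = (-82 + (9/2 + 9*(-14*⅒)²))*(-19 + 347*(⅑)) = (-82 + (9/2 + 9*(-7/5)²))*(-19 + 347/9) = (-82 + (9/2 + 9*(49/25)))*(176/9) = (-82 + (9/2 + 441/25))*(176/9) = (-82 + 1107/50)*(176/9) = -2993/50*176/9 = -263384/225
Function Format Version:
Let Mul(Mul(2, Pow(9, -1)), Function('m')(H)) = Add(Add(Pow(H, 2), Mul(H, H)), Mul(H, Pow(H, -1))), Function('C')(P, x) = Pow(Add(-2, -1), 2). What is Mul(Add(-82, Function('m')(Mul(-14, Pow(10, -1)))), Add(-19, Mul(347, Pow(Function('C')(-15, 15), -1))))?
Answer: Rational(-263384, 225) ≈ -1170.6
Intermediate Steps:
Function('C')(P, x) = 9 (Function('C')(P, x) = Pow(-3, 2) = 9)
Function('m')(H) = Add(Rational(9, 2), Mul(9, Pow(H, 2))) (Function('m')(H) = Mul(Rational(9, 2), Add(Add(Pow(H, 2), Mul(H, H)), Mul(H, Pow(H, -1)))) = Mul(Rational(9, 2), Add(Add(Pow(H, 2), Pow(H, 2)), 1)) = Mul(Rational(9, 2), Add(Mul(2, Pow(H, 2)), 1)) = Mul(Rational(9, 2), Add(1, Mul(2, Pow(H, 2)))) = Add(Rational(9, 2), Mul(9, Pow(H, 2))))
Mul(Add(-82, Function('m')(Mul(-14, Pow(10, -1)))), Add(-19, Mul(347, Pow(Function('C')(-15, 15), -1)))) = Mul(Add(-82, Add(Rational(9, 2), Mul(9, Pow(Mul(-14, Pow(10, -1)), 2)))), Add(-19, Mul(347, Pow(9, -1)))) = Mul(Add(-82, Add(Rational(9, 2), Mul(9, Pow(Mul(-14, Rational(1, 10)), 2)))), Add(-19, Mul(347, Rational(1, 9)))) = Mul(Add(-82, Add(Rational(9, 2), Mul(9, Pow(Rational(-7, 5), 2)))), Add(-19, Rational(347, 9))) = Mul(Add(-82, Add(Rational(9, 2), Mul(9, Rational(49, 25)))), Rational(176, 9)) = Mul(Add(-82, Add(Rational(9, 2), Rational(441, 25))), Rational(176, 9)) = Mul(Add(-82, Rational(1107, 50)), Rational(176, 9)) = Mul(Rational(-2993, 50), Rational(176, 9)) = Rational(-263384, 225)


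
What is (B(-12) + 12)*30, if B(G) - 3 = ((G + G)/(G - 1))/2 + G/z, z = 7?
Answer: 38790/91 ≈ 426.26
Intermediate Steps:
B(G) = 3 + G/7 + G/(-1 + G) (B(G) = 3 + (((G + G)/(G - 1))/2 + G/7) = 3 + (((2*G)/(-1 + G))*(½) + G*(⅐)) = 3 + ((2*G/(-1 + G))*(½) + G/7) = 3 + (G/(-1 + G) + G/7) = 3 + (G/7 + G/(-1 + G)) = 3 + G/7 + G/(-1 + G))
(B(-12) + 12)*30 = ((-21 + (-12)² + 27*(-12))/(7*(-1 - 12)) + 12)*30 = ((⅐)*(-21 + 144 - 324)/(-13) + 12)*30 = ((⅐)*(-1/13)*(-201) + 12)*30 = (201/91 + 12)*30 = (1293/91)*30 = 38790/91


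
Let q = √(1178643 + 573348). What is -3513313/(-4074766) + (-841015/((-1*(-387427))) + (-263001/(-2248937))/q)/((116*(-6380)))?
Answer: 100736503270631957/116834532559004656 - 3023*√1751991/33517265209543280 ≈ 0.86222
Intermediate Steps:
q = √1751991 ≈ 1323.6
-3513313/(-4074766) + (-841015/((-1*(-387427))) + (-263001/(-2248937))/q)/((116*(-6380))) = -3513313/(-4074766) + (-841015/((-1*(-387427))) + (-263001/(-2248937))/(√1751991))/((116*(-6380))) = -3513313*(-1/4074766) + (-841015/387427 + (-263001*(-1/2248937))*(√1751991/1751991))/(-740080) = 3513313/4074766 + (-841015*1/387427 + 263001*(√1751991/1751991)/2248937)*(-1/740080) = 3513313/4074766 + (-841015/387427 + 87667*√1751991/1313372461189)*(-1/740080) = 3513313/4074766 + (168203/57345394832 - 3023*√1751991/33517265209543280) = 100736503270631957/116834532559004656 - 3023*√1751991/33517265209543280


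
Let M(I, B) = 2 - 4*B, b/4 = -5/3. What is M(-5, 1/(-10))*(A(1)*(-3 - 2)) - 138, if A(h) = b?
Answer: -58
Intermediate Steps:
b = -20/3 (b = 4*(-5/3) = -20/3 ≈ -6.6667)
A(h) = -20/3
M(-5, 1/(-10))*(A(1)*(-3 - 2)) - 138 = (2 - 4/(-10))*(-20*(-3 - 2)/3) - 138 = (2 - 4*(-1/10))*(-20/3*(-5)) - 138 = (2 + 2/5)*(100/3) - 138 = (12/5)*(100/3) - 138 = 80 - 138 = -58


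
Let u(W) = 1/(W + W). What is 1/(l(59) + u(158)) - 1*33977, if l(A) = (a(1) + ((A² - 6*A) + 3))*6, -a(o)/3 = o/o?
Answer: -201442599445/5928793 ≈ -33977.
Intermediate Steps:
a(o) = -3 (a(o) = -3*o/o = -3*1 = -3)
l(A) = -36*A + 6*A² (l(A) = (-3 + ((A² - 6*A) + 3))*6 = (-3 + (3 + A² - 6*A))*6 = (A² - 6*A)*6 = -36*A + 6*A²)
u(W) = 1/(2*W)
1/(l(59) + u(158)) - 1*33977 = 1/(6*59*(-6 + 59) + (½)/158) - 1*33977 = 1/(6*59*53 + (½)*(1/158)) - 33977 = 1/(18762 + 1/316) - 33977 = 1/(5928793/316) - 33977 = 316/5928793 - 33977 = -201442599445/5928793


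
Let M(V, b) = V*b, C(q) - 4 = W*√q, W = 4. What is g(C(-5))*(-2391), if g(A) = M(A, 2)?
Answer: -19128 - 19128*I*√5 ≈ -19128.0 - 42772.0*I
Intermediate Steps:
C(q) = 4 + 4*√q
g(A) = 2*A (g(A) = A*2 = 2*A)
g(C(-5))*(-2391) = (2*(4 + 4*√(-5)))*(-2391) = (2*(4 + 4*(I*√5)))*(-2391) = (2*(4 + 4*I*√5))*(-2391) = (8 + 8*I*√5)*(-2391) = -19128 - 19128*I*√5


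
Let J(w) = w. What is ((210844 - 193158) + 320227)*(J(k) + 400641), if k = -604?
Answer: 135177702781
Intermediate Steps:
((210844 - 193158) + 320227)*(J(k) + 400641) = ((210844 - 193158) + 320227)*(-604 + 400641) = (17686 + 320227)*400037 = 337913*400037 = 135177702781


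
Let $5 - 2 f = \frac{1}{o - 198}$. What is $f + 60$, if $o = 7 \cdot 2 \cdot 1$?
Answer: $\frac{23001}{368} \approx 62.503$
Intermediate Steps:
$o = 14$ ($o = 14 \cdot 1 = 14$)
$f = \frac{921}{368}$ ($f = \frac{5}{2} - \frac{1}{2 \left(14 - 198\right)} = \frac{5}{2} - \frac{1}{2 \left(-184\right)} = \frac{5}{2} - - \frac{1}{368} = \frac{5}{2} + \frac{1}{368} = \frac{921}{368} \approx 2.5027$)
$f + 60 = \frac{921}{368} + 60 = \frac{23001}{368}$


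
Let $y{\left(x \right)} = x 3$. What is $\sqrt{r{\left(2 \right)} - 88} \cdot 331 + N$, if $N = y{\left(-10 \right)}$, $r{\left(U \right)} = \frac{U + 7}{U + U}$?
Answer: $-30 + \frac{2317 i \sqrt{7}}{2} \approx -30.0 + 3065.1 i$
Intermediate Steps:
$y{\left(x \right)} = 3 x$
$r{\left(U \right)} = \frac{7 + U}{2 U}$
$N = -30$ ($N = 3 \left(-10\right) = -30$)
$\sqrt{r{\left(2 \right)} - 88} \cdot 331 + N = \sqrt{\frac{7 + 2}{2 \cdot 2} - 88} \cdot 331 - 30 = \sqrt{\frac{1}{2} \cdot \frac{1}{2} \cdot 9 - 88} \cdot 331 - 30 = \sqrt{\frac{9}{4} - 88} \cdot 331 - 30 = \sqrt{- \frac{343}{4}} \cdot 331 - 30 = \frac{7 i \sqrt{7}}{2} \cdot 331 - 30 = \frac{2317 i \sqrt{7}}{2} - 30 = -30 + \frac{2317 i \sqrt{7}}{2}$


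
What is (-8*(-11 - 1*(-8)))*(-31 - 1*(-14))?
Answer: -408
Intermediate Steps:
(-8*(-11 - 1*(-8)))*(-31 - 1*(-14)) = (-8*(-11 + 8))*(-31 + 14) = -8*(-3)*(-17) = 24*(-17) = -408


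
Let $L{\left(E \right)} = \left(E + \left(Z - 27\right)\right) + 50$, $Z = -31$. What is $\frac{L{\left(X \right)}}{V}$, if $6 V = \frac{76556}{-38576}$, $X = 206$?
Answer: $- \frac{11457072}{19139} \approx -598.62$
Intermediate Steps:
$V = - \frac{19139}{57864}$ ($V = \frac{76556 \frac{1}{-38576}}{6} = \frac{76556 \left(- \frac{1}{38576}\right)}{6} = \frac{1}{6} \left(- \frac{19139}{9644}\right) = - \frac{19139}{57864} \approx -0.33076$)
$L{\left(E \right)} = -8 + E$ ($L{\left(E \right)} = \left(E - 58\right) + 50 = \left(-58 + E\right) + 50 = -8 + E$)
$\frac{L{\left(X \right)}}{V} = \frac{-8 + 206}{- \frac{19139}{57864}} = 198 \left(- \frac{57864}{19139}\right) = - \frac{11457072}{19139}$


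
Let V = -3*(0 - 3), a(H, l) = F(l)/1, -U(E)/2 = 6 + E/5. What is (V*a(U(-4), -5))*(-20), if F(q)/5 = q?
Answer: 4500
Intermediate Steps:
F(q) = 5*q
U(E) = -12 - 2*E/5 (U(E) = -2*(6 + E/5) = -12 - 2*E/5)
a(H, l) = 5*l (a(H, l) = (5*l)/1 = (5*l)*1 = 5*l)
V = 9 (V = -3*(-3) = 9)
(V*a(U(-4), -5))*(-20) = (9*(5*(-5)))*(-20) = (9*(-25))*(-20) = -225*(-20) = 4500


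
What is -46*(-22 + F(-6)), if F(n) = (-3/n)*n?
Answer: 1150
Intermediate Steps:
F(n) = -3
-46*(-22 + F(-6)) = -46*(-22 - 3) = -46*(-25) = 1150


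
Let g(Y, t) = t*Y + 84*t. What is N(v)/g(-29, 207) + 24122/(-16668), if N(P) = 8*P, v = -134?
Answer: -16249837/10542510 ≈ -1.5414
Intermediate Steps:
g(Y, t) = 84*t + Y*t (g(Y, t) = Y*t + 84*t = 84*t + Y*t)
N(v)/g(-29, 207) + 24122/(-16668) = (8*(-134))/((207*(84 - 29))) + 24122/(-16668) = -1072/(207*55) + 24122*(-1/16668) = -1072/11385 - 12061/8334 = -16249837/10542510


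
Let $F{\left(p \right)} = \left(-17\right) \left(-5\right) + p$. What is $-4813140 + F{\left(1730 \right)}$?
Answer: $-4811325$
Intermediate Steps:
$F{\left(p \right)} = 85 + p$
$-4813140 + F{\left(1730 \right)} = -4813140 + \left(85 + 1730\right) = -4813140 + 1815 = -4811325$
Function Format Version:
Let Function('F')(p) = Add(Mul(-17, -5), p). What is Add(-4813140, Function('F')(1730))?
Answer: -4811325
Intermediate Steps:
Function('F')(p) = Add(85, p)
Add(-4813140, Function('F')(1730)) = Add(-4813140, Add(85, 1730)) = Add(-4813140, 1815) = -4811325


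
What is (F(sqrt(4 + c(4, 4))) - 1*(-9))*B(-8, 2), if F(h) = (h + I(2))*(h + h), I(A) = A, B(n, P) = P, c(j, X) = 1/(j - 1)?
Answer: 106/3 + 8*sqrt(39)/3 ≈ 51.987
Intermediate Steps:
c(j, X) = 1/(-1 + j)
F(h) = 2*h*(2 + h) (F(h) = (h + 2)*(h + h) = (2 + h)*(2*h) = 2*h*(2 + h))
(F(sqrt(4 + c(4, 4))) - 1*(-9))*B(-8, 2) = (2*sqrt(4 + 1/(-1 + 4))*(2 + sqrt(4 + 1/(-1 + 4))) - 1*(-9))*2 = (2*sqrt(4 + 1/3)*(2 + sqrt(4 + 1/3)) + 9)*2 = (2*sqrt(13/3)*(2 + sqrt(13/3)) + 9)*2 = (2*(sqrt(39)/3)*(2 + sqrt(39)/3) + 9)*2 = (2*sqrt(39)*(2 + sqrt(39)/3)/3 + 9)*2 = (9 + 2*sqrt(39)*(2 + sqrt(39)/3)/3)*2 = 18 + 4*sqrt(39)*(2 + sqrt(39)/3)/3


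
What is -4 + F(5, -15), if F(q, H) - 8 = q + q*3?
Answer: 24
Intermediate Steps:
F(q, H) = 8 + 4*q (F(q, H) = 8 + (q + q*3) = 8 + (q + 3*q) = 8 + 4*q)
-4 + F(5, -15) = -4 + (8 + 4*5) = -4 + (8 + 20) = -4 + 28 = 24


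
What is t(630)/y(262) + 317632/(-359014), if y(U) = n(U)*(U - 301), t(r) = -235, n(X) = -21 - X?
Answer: -1795036337/1981218759 ≈ -0.90603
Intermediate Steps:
y(U) = (-301 + U)*(-21 - U) (y(U) = (-21 - U)*(U - 301) = (-21 - U)*(-301 + U) = (-301 + U)*(-21 - U))
t(630)/y(262) + 317632/(-359014) = -235*(-1/((-301 + 262)*(21 + 262))) + 317632/(-359014) = -235/((-1*(-39)*283)) + 317632*(-1/359014) = -235/11037 - 158816/179507 = -1795036337/1981218759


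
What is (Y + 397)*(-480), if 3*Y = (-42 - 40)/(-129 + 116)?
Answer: -2490400/13 ≈ -1.9157e+5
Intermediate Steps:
Y = 82/39 (Y = ((-42 - 40)/(-129 + 116))/3 = (-82/(-13))/3 = (-82*(-1/13))/3 = (⅓)*(82/13) = 82/39 ≈ 2.1026)
(Y + 397)*(-480) = (82/39 + 397)*(-480) = (15565/39)*(-480) = -2490400/13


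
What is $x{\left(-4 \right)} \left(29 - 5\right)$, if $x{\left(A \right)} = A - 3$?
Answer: $-168$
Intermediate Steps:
$x{\left(A \right)} = -3 + A$
$x{\left(-4 \right)} \left(29 - 5\right) = \left(-3 - 4\right) \left(29 - 5\right) = \left(-7\right) 24 = -168$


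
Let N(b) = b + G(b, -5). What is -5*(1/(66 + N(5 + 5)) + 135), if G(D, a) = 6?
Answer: -55355/82 ≈ -675.06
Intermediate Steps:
N(b) = 6 + b (N(b) = b + 6 = 6 + b)
-5*(1/(66 + N(5 + 5)) + 135) = -5*(1/(66 + (6 + (5 + 5))) + 135) = -5*(1/(66 + (6 + 10)) + 135) = -5*(1/(66 + 16) + 135) = -5*(1/82 + 135) = -5*11071/82 = -55355/82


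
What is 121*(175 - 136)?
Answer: 4719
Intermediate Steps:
121*(175 - 136) = 121*39 = 4719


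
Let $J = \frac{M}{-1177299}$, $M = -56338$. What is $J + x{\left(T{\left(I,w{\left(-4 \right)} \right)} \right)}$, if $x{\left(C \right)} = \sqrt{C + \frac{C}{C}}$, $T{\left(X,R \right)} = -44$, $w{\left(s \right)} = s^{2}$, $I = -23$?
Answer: $\frac{56338}{1177299} + i \sqrt{43} \approx 0.047854 + 6.5574 i$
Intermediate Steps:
$J = \frac{56338}{1177299}$ ($J = - \frac{56338}{-1177299} = \left(-56338\right) \left(- \frac{1}{1177299}\right) = \frac{56338}{1177299} \approx 0.047854$)
$x{\left(C \right)} = \sqrt{1 + C}$ ($x{\left(C \right)} = \sqrt{C + 1} = \sqrt{1 + C}$)
$J + x{\left(T{\left(I,w{\left(-4 \right)} \right)} \right)} = \frac{56338}{1177299} + \sqrt{1 - 44} = \frac{56338}{1177299} + \sqrt{-43} = \frac{56338}{1177299} + i \sqrt{43}$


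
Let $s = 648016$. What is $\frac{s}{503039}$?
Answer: $\frac{648016}{503039} \approx 1.2882$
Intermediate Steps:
$\frac{s}{503039} = \frac{648016}{503039}$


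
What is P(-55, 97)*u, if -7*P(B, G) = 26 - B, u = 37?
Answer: -2997/7 ≈ -428.14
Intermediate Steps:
P(B, G) = -26/7 + B/7 (P(B, G) = -(26 - B)/7 = -26/7 + B/7)
P(-55, 97)*u = (-26/7 + (⅐)*(-55))*37 = (-26/7 - 55/7)*37 = -81/7*37 = -2997/7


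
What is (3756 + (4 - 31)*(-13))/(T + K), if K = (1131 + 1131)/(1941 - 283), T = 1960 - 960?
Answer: 3404703/830131 ≈ 4.1014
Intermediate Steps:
T = 1000
K = 1131/829 (K = 2262/1658 = 2262*(1/1658) = 1131/829 ≈ 1.3643)
(3756 + (4 - 31)*(-13))/(T + K) = (3756 + (4 - 31)*(-13))/(1000 + 1131/829) = (3756 - 27*(-13))/(830131/829) = (3756 + 351)*(829/830131) = 4107*(829/830131) = 3404703/830131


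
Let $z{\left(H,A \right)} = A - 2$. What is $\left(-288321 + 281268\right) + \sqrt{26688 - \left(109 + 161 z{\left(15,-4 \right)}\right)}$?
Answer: $-7053 + \sqrt{27545} \approx -6887.0$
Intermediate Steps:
$z{\left(H,A \right)} = -2 + A$ ($z{\left(H,A \right)} = A - 2 = -2 + A$)
$\left(-288321 + 281268\right) + \sqrt{26688 - \left(109 + 161 z{\left(15,-4 \right)}\right)} = \left(-288321 + 281268\right) + \sqrt{26688 - \left(109 + 161 \left(-2 - 4\right)\right)} = -7053 + \sqrt{26688 - -857} = -7053 + \sqrt{26688 + \left(-109 + 966\right)} = -7053 + \sqrt{26688 + 857} = -7053 + \sqrt{27545}$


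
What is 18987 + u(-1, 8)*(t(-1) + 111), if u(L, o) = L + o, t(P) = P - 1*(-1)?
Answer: 19764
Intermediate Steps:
t(P) = 1 + P (t(P) = P + 1 = 1 + P)
18987 + u(-1, 8)*(t(-1) + 111) = 18987 + (-1 + 8)*((1 - 1) + 111) = 18987 + 7*(0 + 111) = 18987 + 7*111 = 18987 + 777 = 19764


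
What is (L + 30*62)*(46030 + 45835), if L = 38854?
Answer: 3740191610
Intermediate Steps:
(L + 30*62)*(46030 + 45835) = (38854 + 30*62)*(46030 + 45835) = (38854 + 1860)*91865 = 40714*91865 = 3740191610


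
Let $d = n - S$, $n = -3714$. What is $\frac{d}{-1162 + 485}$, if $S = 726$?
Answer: $\frac{4440}{677} \approx 6.5583$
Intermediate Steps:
$d = -4440$ ($d = -3714 - 726 = -4440$)
$\frac{d}{-1162 + 485} = - \frac{4440}{-1162 + 485} = - \frac{4440}{-677} = \left(-4440\right) \left(- \frac{1}{677}\right) = \frac{4440}{677}$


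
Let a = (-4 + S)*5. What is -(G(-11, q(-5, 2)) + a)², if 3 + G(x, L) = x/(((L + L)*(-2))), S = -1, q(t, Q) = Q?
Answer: -45369/64 ≈ -708.89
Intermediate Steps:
G(x, L) = -3 - x/(4*L) (G(x, L) = -3 + x/(((L + L)*(-2))) = -3 + x/(((2*L)*(-2))) = -3 + x/((-4*L)) = -3 + x*(-1/(4*L)) = -3 - x/(4*L))
a = -25 (a = (-4 - 1)*5 = -5*5 = -25)
-(G(-11, q(-5, 2)) + a)² = -((-3 - ¼*(-11)/2) - 25)² = -((-3 - ¼*(-11)*½) - 25)² = -((-3 + 11/8) - 25)² = -(-13/8 - 25)² = -(-213/8)² = -1*45369/64 = -45369/64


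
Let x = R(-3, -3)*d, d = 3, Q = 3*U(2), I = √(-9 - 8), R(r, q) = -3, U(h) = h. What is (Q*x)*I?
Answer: -54*I*√17 ≈ -222.65*I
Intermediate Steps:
I = I*√17 (I = √(-17) = I*√17 ≈ 4.1231*I)
Q = 6 (Q = 3*2 = 6)
x = -9 (x = -3*3 = -9)
(Q*x)*I = (6*(-9))*(I*√17) = -54*I*√17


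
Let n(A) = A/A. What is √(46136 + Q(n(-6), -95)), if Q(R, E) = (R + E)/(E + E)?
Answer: √416381865/95 ≈ 214.79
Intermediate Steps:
n(A) = 1
Q(R, E) = (E + R)/(2*E) (Q(R, E) = (E + R)/((2*E)) = (E + R)*(1/(2*E)) = (E + R)/(2*E))
√(46136 + Q(n(-6), -95)) = √(46136 + (½)*(-95 + 1)/(-95)) = √(46136 + (½)*(-1/95)*(-94)) = √(46136 + 47/95) = √(4382967/95) = √416381865/95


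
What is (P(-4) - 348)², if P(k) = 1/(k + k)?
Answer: 7756225/64 ≈ 1.2119e+5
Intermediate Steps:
P(k) = 1/(2*k)
(P(-4) - 348)² = ((½)/(-4) - 348)² = ((½)*(-¼) - 348)² = (-⅛ - 348)² = (-2785/8)² = 7756225/64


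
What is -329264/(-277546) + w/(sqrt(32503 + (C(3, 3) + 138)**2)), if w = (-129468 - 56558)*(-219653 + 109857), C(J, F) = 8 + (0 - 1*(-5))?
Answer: 164632/138773 + 5106227674*sqrt(13826)/6913 ≈ 8.6852e+7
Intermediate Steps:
C(J, F) = 13 (C(J, F) = 8 + (0 + 5) = 8 + 5 = 13)
w = 20424910696 (w = -186026*(-109796) = 20424910696)
-329264/(-277546) + w/(sqrt(32503 + (C(3, 3) + 138)**2)) = -329264/(-277546) + 20424910696/(sqrt(32503 + (13 + 138)**2)) = -329264*(-1/277546) + 20424910696/(sqrt(32503 + 151**2)) = 164632/138773 + 20424910696/(sqrt(32503 + 22801)) = 164632/138773 + 20424910696/(sqrt(55304)) = 164632/138773 + 20424910696/((2*sqrt(13826))) = 164632/138773 + 20424910696*(sqrt(13826)/27652) = 164632/138773 + 5106227674*sqrt(13826)/6913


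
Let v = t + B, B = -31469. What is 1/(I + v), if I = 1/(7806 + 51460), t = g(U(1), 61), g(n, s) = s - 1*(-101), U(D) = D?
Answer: -59266/1855440661 ≈ -3.1942e-5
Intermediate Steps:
g(n, s) = 101 + s (g(n, s) = s + 101 = 101 + s)
t = 162 (t = 101 + 61 = 162)
I = 1/59266 ≈ 1.6873e-5
v = -31307 (v = 162 - 31469 = -31307)
1/(I + v) = 1/(1/59266 - 31307) = 1/(-1855440661/59266) = -59266/1855440661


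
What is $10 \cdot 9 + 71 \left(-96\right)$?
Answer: $-6726$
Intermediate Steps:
$10 \cdot 9 + 71 \left(-96\right) = 90 - 6816 = -6726$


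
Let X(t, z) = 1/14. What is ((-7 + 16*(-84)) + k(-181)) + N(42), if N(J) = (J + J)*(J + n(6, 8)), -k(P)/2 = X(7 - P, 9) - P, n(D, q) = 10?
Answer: 18584/7 ≈ 2654.9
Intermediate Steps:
X(t, z) = 1/14
k(P) = -⅐ + 2*P (k(P) = -2*(1/14 - P) = -⅐ + 2*P)
N(J) = 2*J*(10 + J) (N(J) = (J + J)*(J + 10) = (2*J)*(10 + J) = 2*J*(10 + J))
((-7 + 16*(-84)) + k(-181)) + N(42) = ((-7 + 16*(-84)) + (-⅐ + 2*(-181))) + 2*42*(10 + 42) = ((-7 - 1344) + (-⅐ - 362)) + 2*42*52 = (-1351 - 2535/7) + 4368 = -11992/7 + 4368 = 18584/7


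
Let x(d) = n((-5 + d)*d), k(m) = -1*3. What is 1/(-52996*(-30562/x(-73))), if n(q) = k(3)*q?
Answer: -8541/809831876 ≈ -1.0547e-5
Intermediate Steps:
k(m) = -3
n(q) = -3*q
x(d) = -3*d*(-5 + d) (x(d) = -3*(-5 + d)*d = -3*d*(-5 + d))
1/(-52996*(-30562/x(-73))) = 1/(-52996*30562/(219*(5 - 1*(-73)))) = 1/(-52996*30562/(219*(5 + 73))) = 1/(-52996/((3*(-73)*78)*(-1/30562))) = 1/(-52996/((-17082*(-1/30562)))) = 1/(-52996/8541/15281) = 1/(-52996*15281/8541) = 1/(-809831876/8541) = -8541/809831876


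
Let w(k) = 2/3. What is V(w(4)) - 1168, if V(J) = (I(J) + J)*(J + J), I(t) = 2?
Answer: -10480/9 ≈ -1164.4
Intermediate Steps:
w(k) = ⅔ (w(k) = (⅓)*2 = ⅔)
V(J) = 2*J*(2 + J) (V(J) = (2 + J)*(J + J) = (2 + J)*(2*J) = 2*J*(2 + J))
V(w(4)) - 1168 = 2*(⅔)*(2 + ⅔) - 1168 = 2*(⅔)*(8/3) - 1168 = 32/9 - 1168 = -10480/9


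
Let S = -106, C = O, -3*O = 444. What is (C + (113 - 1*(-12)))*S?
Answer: 2438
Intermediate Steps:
O = -148 (O = -⅓*444 = -148)
C = -148
(C + (113 - 1*(-12)))*S = (-148 + (113 - 1*(-12)))*(-106) = (-148 + (113 + 12))*(-106) = (-148 + 125)*(-106) = -23*(-106) = 2438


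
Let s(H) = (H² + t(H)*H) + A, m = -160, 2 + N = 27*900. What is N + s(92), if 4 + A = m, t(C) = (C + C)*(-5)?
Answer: -52042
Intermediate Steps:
N = 24298 (N = -2 + 27*900 = -2 + 24300 = 24298)
t(C) = -10*C (t(C) = (2*C)*(-5) = -10*C)
A = -164 (A = -4 - 160 = -164)
s(H) = -164 - 9*H² (s(H) = (H² + (-10*H)*H) - 164 = (H² - 10*H²) - 164 = -9*H² - 164 = -164 - 9*H²)
N + s(92) = 24298 + (-164 - 9*92²) = 24298 + (-164 - 9*8464) = 24298 + (-164 - 76176) = 24298 - 76340 = -52042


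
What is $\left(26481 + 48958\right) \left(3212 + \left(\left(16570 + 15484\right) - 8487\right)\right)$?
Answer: $2020180981$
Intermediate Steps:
$\left(26481 + 48958\right) \left(3212 + \left(\left(16570 + 15484\right) - 8487\right)\right) = 75439 \left(3212 + \left(32054 - 8487\right)\right) = 75439 \left(3212 + 23567\right) = 75439 \cdot 26779 = 2020180981$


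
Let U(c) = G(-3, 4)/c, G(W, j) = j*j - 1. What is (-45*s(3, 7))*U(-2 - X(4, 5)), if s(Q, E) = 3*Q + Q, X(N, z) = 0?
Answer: 4050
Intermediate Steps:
s(Q, E) = 4*Q
G(W, j) = -1 + j**2 (G(W, j) = j**2 - 1 = -1 + j**2)
U(c) = 15/c (U(c) = (-1 + 4**2)/c = (-1 + 16)/c = 15/c)
(-45*s(3, 7))*U(-2 - X(4, 5)) = (-180*3)*(15/(-2 - 1*0)) = (-45*12)*(15/(-2 + 0)) = -8100/(-2) = -8100*(-1)/2 = -540*(-15/2) = 4050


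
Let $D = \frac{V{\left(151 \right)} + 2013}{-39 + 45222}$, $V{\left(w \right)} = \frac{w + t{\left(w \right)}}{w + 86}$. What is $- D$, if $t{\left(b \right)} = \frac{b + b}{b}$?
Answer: $- \frac{53026}{1189819} \approx -0.044566$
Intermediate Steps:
$t{\left(b \right)} = 2$ ($t{\left(b \right)} = \frac{2 b}{b} = 2$)
$V{\left(w \right)} = \frac{2 + w}{86 + w}$ ($V{\left(w \right)} = \frac{w + 2}{w + 86} = \frac{2 + w}{86 + w}$)
$D = \frac{53026}{1189819}$ ($D = \frac{\frac{2 + 151}{86 + 151} + 2013}{-39 + 45222} = \frac{\frac{1}{237} \cdot 153 + 2013}{45183} = \left(\frac{1}{237} \cdot 153 + 2013\right) \frac{1}{45183} = \left(\frac{51}{79} + 2013\right) \frac{1}{45183} = \frac{159078}{79} \cdot \frac{1}{45183} = \frac{53026}{1189819} \approx 0.044566$)
$- D = \left(-1\right) \frac{53026}{1189819} = - \frac{53026}{1189819}$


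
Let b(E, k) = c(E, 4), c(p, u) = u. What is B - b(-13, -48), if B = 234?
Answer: 230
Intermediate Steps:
b(E, k) = 4
B - b(-13, -48) = 234 - 1*4 = 234 - 4 = 230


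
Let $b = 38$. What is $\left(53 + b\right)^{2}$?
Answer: $8281$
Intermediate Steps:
$\left(53 + b\right)^{2} = \left(53 + 38\right)^{2} = 91^{2} = 8281$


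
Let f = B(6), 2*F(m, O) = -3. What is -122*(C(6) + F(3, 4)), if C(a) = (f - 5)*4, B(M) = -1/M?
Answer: 8113/3 ≈ 2704.3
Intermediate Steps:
F(m, O) = -3/2 (F(m, O) = (1/2)*(-3) = -3/2)
f = -1/6 ≈ -0.16667
C(a) = -62/3 (C(a) = (-1/6 - 5)*4 = -31/6*4 = -62/3)
-122*(C(6) + F(3, 4)) = -122*(-62/3 - 3/2) = -122*(-133/6) = 8113/3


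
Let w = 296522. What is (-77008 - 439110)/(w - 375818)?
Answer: 258059/39648 ≈ 6.5088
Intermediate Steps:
(-77008 - 439110)/(w - 375818) = (-77008 - 439110)/(296522 - 375818) = -516118/(-79296) = -516118*(-1/79296) = 258059/39648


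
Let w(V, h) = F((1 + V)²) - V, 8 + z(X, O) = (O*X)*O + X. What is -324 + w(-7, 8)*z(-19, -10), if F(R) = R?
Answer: -83185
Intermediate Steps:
z(X, O) = -8 + X + X*O² (z(X, O) = -8 + ((O*X)*O + X) = -8 + (X*O² + X) = -8 + (X + X*O²) = -8 + X + X*O²)
w(V, h) = (1 + V)² - V
-324 + w(-7, 8)*z(-19, -10) = -324 + ((1 - 7)² - 1*(-7))*(-8 - 19 - 19*(-10)²) = -324 + ((-6)² + 7)*(-8 - 19 - 19*100) = -324 + (36 + 7)*(-8 - 19 - 1900) = -324 + 43*(-1927) = -324 - 82861 = -83185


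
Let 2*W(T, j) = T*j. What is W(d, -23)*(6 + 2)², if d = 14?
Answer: -10304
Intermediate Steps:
W(T, j) = T*j/2 (W(T, j) = (T*j)/2 = T*j/2)
W(d, -23)*(6 + 2)² = ((½)*14*(-23))*(6 + 2)² = -161*8² = -161*64 = -10304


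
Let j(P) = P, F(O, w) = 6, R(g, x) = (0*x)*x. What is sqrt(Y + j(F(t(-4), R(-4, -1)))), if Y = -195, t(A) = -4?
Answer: 3*I*sqrt(21) ≈ 13.748*I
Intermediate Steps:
R(g, x) = 0 (R(g, x) = 0*x = 0)
sqrt(Y + j(F(t(-4), R(-4, -1)))) = sqrt(-195 + 6) = sqrt(-189) = 3*I*sqrt(21)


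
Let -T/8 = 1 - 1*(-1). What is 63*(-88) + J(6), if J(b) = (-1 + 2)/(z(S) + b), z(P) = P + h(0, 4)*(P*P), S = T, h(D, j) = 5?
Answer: -7040879/1270 ≈ -5544.0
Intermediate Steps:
T = -16 (T = -8*(1 - 1*(-1)) = -8*(1 + 1) = -8*2 = -16)
S = -16
z(P) = P + 5*P² (z(P) = P + 5*(P*P) = P + 5*P²)
J(b) = 1/(1264 + b) (J(b) = (-1 + 2)/(-16*(1 + 5*(-16)) + b) = 1/(-16*(1 - 80) + b) = 1/(-16*(-79) + b) = 1/(1264 + b))
63*(-88) + J(6) = 63*(-88) + 1/(1264 + 6) = -5544 + 1/1270 = -7040879/1270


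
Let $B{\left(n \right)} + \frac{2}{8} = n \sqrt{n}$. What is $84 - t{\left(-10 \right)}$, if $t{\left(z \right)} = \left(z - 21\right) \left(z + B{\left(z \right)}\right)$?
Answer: $- \frac{935}{4} - 310 i \sqrt{10} \approx -233.75 - 980.31 i$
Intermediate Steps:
$B{\left(n \right)} = - \frac{1}{4} + n^{\frac{3}{2}}$ ($B{\left(n \right)} = - \frac{1}{4} + n \sqrt{n} = - \frac{1}{4} + n^{\frac{3}{2}}$)
$t{\left(z \right)} = \left(-21 + z\right) \left(- \frac{1}{4} + z + z^{\frac{3}{2}}\right)$ ($t{\left(z \right)} = \left(z - 21\right) \left(z + \left(- \frac{1}{4} + z^{\frac{3}{2}}\right)\right) = \left(-21 + z\right) \left(- \frac{1}{4} + z + z^{\frac{3}{2}}\right)$)
$84 - t{\left(-10 \right)} = 84 - \left(\frac{21}{4} + \left(-10\right)^{2} + \left(-10\right)^{\frac{5}{2}} - 21 \left(-10\right)^{\frac{3}{2}} - - \frac{425}{2}\right) = 84 - \left(\frac{21}{4} + 100 + 100 i \sqrt{10} - 21 \left(- 10 i \sqrt{10}\right) + \frac{425}{2}\right) = 84 - \left(\frac{21}{4} + 100 + 100 i \sqrt{10} + 210 i \sqrt{10} + \frac{425}{2}\right) = 84 - \left(\frac{1271}{4} + 310 i \sqrt{10}\right) = - \frac{935}{4} - 310 i \sqrt{10}$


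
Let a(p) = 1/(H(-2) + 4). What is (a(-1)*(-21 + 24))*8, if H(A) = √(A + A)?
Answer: 24/5 - 12*I/5 ≈ 4.8 - 2.4*I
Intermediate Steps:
H(A) = √2*√A (H(A) = √(2*A) = √2*√A)
a(p) = (4 - 2*I)/20 (a(p) = 1/(√2*√(-2) + 4) = 1/(√2*(I*√2) + 4) = 1/(2*I + 4) = 1/(4 + 2*I) = (4 - 2*I)/20)
(a(-1)*(-21 + 24))*8 = ((⅕ - I/10)*(-21 + 24))*8 = ((⅕ - I/10)*3)*8 = (⅗ - 3*I/10)*8 = 24/5 - 12*I/5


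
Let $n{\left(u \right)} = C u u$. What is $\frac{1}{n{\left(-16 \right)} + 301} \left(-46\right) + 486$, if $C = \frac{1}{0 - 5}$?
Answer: $\frac{606784}{1249} \approx 485.82$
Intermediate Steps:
$C = - \frac{1}{5}$ ($C = \frac{1}{-5} = - \frac{1}{5} \approx -0.2$)
$n{\left(u \right)} = - \frac{u^{2}}{5}$ ($n{\left(u \right)} = - \frac{u u}{5} = - \frac{u^{2}}{5}$)
$\frac{1}{n{\left(-16 \right)} + 301} \left(-46\right) + 486 = \frac{1}{- \frac{\left(-16\right)^{2}}{5} + 301} \left(-46\right) + 486 = \frac{1}{\left(- \frac{1}{5}\right) 256 + 301} \left(-46\right) + 486 = \frac{1}{- \frac{256}{5} + 301} \left(-46\right) + 486 = \frac{1}{\frac{1249}{5}} \left(-46\right) + 486 = \frac{5}{1249} \left(-46\right) + 486 = - \frac{230}{1249} + 486 = \frac{606784}{1249}$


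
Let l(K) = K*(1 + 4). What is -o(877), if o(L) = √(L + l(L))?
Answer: -√5262 ≈ -72.540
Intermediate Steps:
l(K) = 5*K (l(K) = K*5 = 5*K)
o(L) = √6*√L (o(L) = √(L + 5*L) = √(6*L) = √6*√L)
-o(877) = -√6*√877 = -√5262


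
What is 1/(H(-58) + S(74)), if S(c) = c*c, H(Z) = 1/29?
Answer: 29/158805 ≈ 0.00018261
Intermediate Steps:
H(Z) = 1/29
S(c) = c²
1/(H(-58) + S(74)) = 1/(1/29 + 74²) = 1/(1/29 + 5476) = 1/(158805/29) = 29/158805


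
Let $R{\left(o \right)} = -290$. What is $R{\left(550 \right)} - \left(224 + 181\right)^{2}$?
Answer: $-164315$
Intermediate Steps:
$R{\left(550 \right)} - \left(224 + 181\right)^{2} = -290 - \left(224 + 181\right)^{2} = -290 - 405^{2} = -290 - 164025 = -164315$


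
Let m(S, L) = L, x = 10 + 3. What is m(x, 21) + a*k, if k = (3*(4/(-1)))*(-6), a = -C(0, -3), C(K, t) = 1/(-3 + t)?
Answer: 33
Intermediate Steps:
x = 13
a = ⅙ (a = -1/(-3 - 3) = -1/(-6) = -1*(-⅙) = ⅙ ≈ 0.16667)
k = 72 (k = (3*(4*(-1)))*(-6) = (3*(-4))*(-6) = -12*(-6) = 72)
m(x, 21) + a*k = 21 + (⅙)*72 = 21 + 12 = 33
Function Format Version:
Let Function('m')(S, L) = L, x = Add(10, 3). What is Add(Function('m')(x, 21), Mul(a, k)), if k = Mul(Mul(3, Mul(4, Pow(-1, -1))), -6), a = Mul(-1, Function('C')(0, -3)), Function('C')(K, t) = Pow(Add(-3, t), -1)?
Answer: 33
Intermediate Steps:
x = 13
a = Rational(1, 6) (a = Mul(-1, Pow(Add(-3, -3), -1)) = Mul(-1, Pow(-6, -1)) = Mul(-1, Rational(-1, 6)) = Rational(1, 6) ≈ 0.16667)
k = 72 (k = Mul(Mul(3, Mul(4, -1)), -6) = Mul(Mul(3, -4), -6) = Mul(-12, -6) = 72)
Add(Function('m')(x, 21), Mul(a, k)) = Add(21, Mul(Rational(1, 6), 72)) = Add(21, 12) = 33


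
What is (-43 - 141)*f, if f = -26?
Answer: 4784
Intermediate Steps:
(-43 - 141)*f = (-43 - 141)*(-26) = -184*(-26) = 4784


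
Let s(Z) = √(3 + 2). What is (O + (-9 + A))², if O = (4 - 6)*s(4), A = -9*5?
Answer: 2936 + 216*√5 ≈ 3419.0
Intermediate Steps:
s(Z) = √5
A = -45
O = -2*√5 (O = (4 - 6)*√5 = -2*√5 ≈ -4.4721)
(O + (-9 + A))² = (-2*√5 + (-9 - 45))² = (-2*√5 - 54)² = (-54 - 2*√5)²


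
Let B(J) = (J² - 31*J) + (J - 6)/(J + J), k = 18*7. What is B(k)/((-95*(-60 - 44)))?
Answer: 12569/10374 ≈ 1.2116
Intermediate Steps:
k = 126
B(J) = J² - 31*J + (-6 + J)/(2*J) (B(J) = (J² - 31*J) + (-6 + J)/((2*J)) = (J² - 31*J) + (-6 + J)*(1/(2*J)) = (J² - 31*J) + (-6 + J)/(2*J) = J² - 31*J + (-6 + J)/(2*J))
B(k)/((-95*(-60 - 44))) = (½ + 126² - 31*126 - 3/126)/((-95*(-60 - 44))) = (½ + 15876 - 3906 - 3*1/126)/((-95*(-104))) = (½ + 15876 - 3906 - 1/42)/9880 = (251380/21)*(1/9880) = 12569/10374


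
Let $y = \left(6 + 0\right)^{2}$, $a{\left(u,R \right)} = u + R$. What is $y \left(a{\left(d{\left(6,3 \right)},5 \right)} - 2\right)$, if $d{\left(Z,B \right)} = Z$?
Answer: $324$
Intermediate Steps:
$a{\left(u,R \right)} = R + u$
$y = 36$ ($y = 6^{2} = 36$)
$y \left(a{\left(d{\left(6,3 \right)},5 \right)} - 2\right) = 36 \left(\left(5 + 6\right) - 2\right) = 36 \left(11 - 2\right) = 36 \cdot 9 = 324$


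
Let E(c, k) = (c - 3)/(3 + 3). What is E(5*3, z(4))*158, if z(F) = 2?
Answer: 316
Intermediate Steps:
E(c, k) = -½ + c/6 (E(c, k) = (-3 + c)/6 = (-3 + c)*(⅙) = -½ + c/6)
E(5*3, z(4))*158 = (-½ + (5*3)/6)*158 = (-½ + (⅙)*15)*158 = (-½ + 5/2)*158 = 2*158 = 316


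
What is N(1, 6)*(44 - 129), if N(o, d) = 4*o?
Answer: -340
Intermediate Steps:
N(1, 6)*(44 - 129) = (4*1)*(44 - 129) = 4*(-85) = -340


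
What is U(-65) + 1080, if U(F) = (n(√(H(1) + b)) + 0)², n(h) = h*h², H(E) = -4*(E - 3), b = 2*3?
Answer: 3824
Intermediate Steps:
b = 6
H(E) = 12 - 4*E (H(E) = -4*(-3 + E) = 12 - 4*E)
n(h) = h³
U(F) = 2744 (U(F) = ((√((12 - 4*1) + 6))³ + 0)² = ((√((12 - 4) + 6))³ + 0)² = ((√(8 + 6))³ + 0)² = ((√14)³ + 0)² = (14*√14 + 0)² = (14*√14)² = 2744)
U(-65) + 1080 = 2744 + 1080 = 3824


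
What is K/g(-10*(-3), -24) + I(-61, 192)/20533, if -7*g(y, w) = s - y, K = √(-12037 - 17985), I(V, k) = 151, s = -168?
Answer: 151/20533 + 7*I*√30022/198 ≈ 0.007354 + 6.1257*I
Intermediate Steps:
K = I*√30022 (K = √(-30022) = I*√30022 ≈ 173.27*I)
g(y, w) = 24 + y/7 (g(y, w) = -(-168 - y)/7 = 24 + y/7)
K/g(-10*(-3), -24) + I(-61, 192)/20533 = (I*√30022)/(24 + (-10*(-3))/7) + 151/20533 = (I*√30022)/(24 + (⅐)*30) + 151*(1/20533) = (I*√30022)/(24 + 30/7) + 151/20533 = (I*√30022)/(198/7) + 151/20533 = (I*√30022)*(7/198) + 151/20533 = 7*I*√30022/198 + 151/20533 = 151/20533 + 7*I*√30022/198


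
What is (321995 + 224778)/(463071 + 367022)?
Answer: 546773/830093 ≈ 0.65869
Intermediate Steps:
(321995 + 224778)/(463071 + 367022) = 546773/830093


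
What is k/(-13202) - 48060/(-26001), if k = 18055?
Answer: 265765/552762 ≈ 0.48079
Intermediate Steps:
k/(-13202) - 48060/(-26001) = 18055/(-13202) - 48060/(-26001) = 18055*(-1/13202) - 48060*(-1/26001) = -785/574 + 1780/963 = 265765/552762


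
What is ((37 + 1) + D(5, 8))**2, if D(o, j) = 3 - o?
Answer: 1296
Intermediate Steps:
((37 + 1) + D(5, 8))**2 = ((37 + 1) + (3 - 1*5))**2 = (38 + (3 - 5))**2 = (38 - 2)**2 = 36**2 = 1296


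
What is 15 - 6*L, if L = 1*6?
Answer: -21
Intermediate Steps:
L = 6
15 - 6*L = 15 - 6*6 = 15 - 36 = -21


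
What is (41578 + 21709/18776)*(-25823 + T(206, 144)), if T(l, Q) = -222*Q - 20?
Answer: -45132483291207/18776 ≈ -2.4037e+9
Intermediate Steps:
T(l, Q) = -20 - 222*Q
(41578 + 21709/18776)*(-25823 + T(206, 144)) = (41578 + 21709/18776)*(-25823 + (-20 - 222*144)) = (41578 + 21709*(1/18776))*(-25823 + (-20 - 31968)) = (41578 + 21709/18776)*(-25823 - 31988) = (780690237/18776)*(-57811) = -45132483291207/18776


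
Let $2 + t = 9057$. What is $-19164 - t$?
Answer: $-28219$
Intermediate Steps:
$t = 9055$ ($t = -2 + 9057 = 9055$)
$-19164 - t = -19164 - 9055 = -28219$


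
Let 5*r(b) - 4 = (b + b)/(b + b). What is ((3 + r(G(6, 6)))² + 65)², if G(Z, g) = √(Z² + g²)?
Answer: 6561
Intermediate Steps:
r(b) = 1 (r(b) = ⅘ + ((b + b)/(b + b))/5 = ⅘ + ((2*b)/((2*b)))/5 = ⅘ + ((2*b)*(1/(2*b)))/5 = ⅘ + (⅕)*1 = ⅘ + ⅕ = 1)
((3 + r(G(6, 6)))² + 65)² = ((3 + 1)² + 65)² = (4² + 65)² = (16 + 65)² = 81² = 6561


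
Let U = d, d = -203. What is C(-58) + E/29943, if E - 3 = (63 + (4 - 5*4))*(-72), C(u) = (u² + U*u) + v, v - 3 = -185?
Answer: 149274709/9981 ≈ 14956.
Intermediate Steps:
U = -203
v = -182 (v = 3 - 185 = -182)
C(u) = -182 + u² - 203*u (C(u) = (u² - 203*u) - 182 = -182 + u² - 203*u)
E = -3381 (E = 3 + (63 + (4 - 5*4))*(-72) = 3 + (63 + (4 - 20))*(-72) = 3 + (63 - 16)*(-72) = 3 + 47*(-72) = 3 - 3384 = -3381)
C(-58) + E/29943 = (-182 + (-58)² - 203*(-58)) - 3381/29943 = (-182 + 3364 + 11774) - 3381*1/29943 = 14956 - 1127/9981 = 149274709/9981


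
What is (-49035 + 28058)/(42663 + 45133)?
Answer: -20977/87796 ≈ -0.23893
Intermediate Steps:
(-49035 + 28058)/(42663 + 45133) = -20977/87796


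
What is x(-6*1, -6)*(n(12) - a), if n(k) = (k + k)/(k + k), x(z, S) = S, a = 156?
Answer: 930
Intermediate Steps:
n(k) = 1 (n(k) = (2*k)/((2*k)) = (2*k)*(1/(2*k)) = 1)
x(-6*1, -6)*(n(12) - a) = -6*(1 - 1*156) = -6*(1 - 156) = -6*(-155) = 930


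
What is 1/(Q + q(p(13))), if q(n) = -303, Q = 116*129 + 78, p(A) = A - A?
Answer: 1/14739 ≈ 6.7847e-5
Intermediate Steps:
p(A) = 0
Q = 15042 (Q = 14964 + 78 = 15042)
1/(Q + q(p(13))) = 1/(15042 - 303) = 1/14739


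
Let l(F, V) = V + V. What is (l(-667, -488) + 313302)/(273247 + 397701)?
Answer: 156163/335474 ≈ 0.46550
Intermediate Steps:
l(F, V) = 2*V
(l(-667, -488) + 313302)/(273247 + 397701) = (2*(-488) + 313302)/(273247 + 397701) = (-976 + 313302)/670948 = 312326*(1/670948) = 156163/335474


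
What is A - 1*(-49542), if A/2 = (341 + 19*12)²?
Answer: 697064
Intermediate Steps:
A = 647522 (A = 2*(341 + 19*12)² = 2*(341 + 228)² = 2*569² = 2*323761 = 647522)
A - 1*(-49542) = 647522 - 1*(-49542) = 647522 + 49542 = 697064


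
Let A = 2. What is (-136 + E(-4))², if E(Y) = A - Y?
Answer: 16900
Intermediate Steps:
E(Y) = 2 - Y
(-136 + E(-4))² = (-136 + (2 - 1*(-4)))² = (-136 + (2 + 4))² = (-136 + 6)² = (-130)² = 16900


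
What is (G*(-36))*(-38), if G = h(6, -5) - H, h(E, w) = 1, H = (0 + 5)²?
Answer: -32832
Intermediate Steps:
H = 25 (H = 5² = 25)
G = -24 (G = 1 - 1*25 = 1 - 25 = -24)
(G*(-36))*(-38) = -24*(-36)*(-38) = 864*(-38) = -32832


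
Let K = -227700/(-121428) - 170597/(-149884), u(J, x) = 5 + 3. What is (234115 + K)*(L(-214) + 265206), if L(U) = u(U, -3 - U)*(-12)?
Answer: 2241323373566478765/36111338 ≈ 6.2067e+10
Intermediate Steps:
u(J, x) = 8
K = 217634283/72222676 (K = -227700*(-1/121428) - 170597*(-1/149884) = 6325/3373 + 24371/21412 = 217634283/72222676 ≈ 3.0134)
L(U) = -96 (L(U) = 8*(-12) = -96)
(234115 + K)*(L(-214) + 265206) = (234115 + 217634283/72222676)*(-96 + 265206) = (16908629426023/72222676)*265110 = 2241323373566478765/36111338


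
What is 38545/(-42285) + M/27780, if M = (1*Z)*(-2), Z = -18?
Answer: -17820964/19577955 ≈ -0.91026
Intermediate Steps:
M = 36 (M = (1*(-18))*(-2) = -18*(-2) = 36)
38545/(-42285) + M/27780 = 38545/(-42285) + 36/27780 = 38545*(-1/42285) + 36*(1/27780) = -7709/8457 + 3/2315 = -17820964/19577955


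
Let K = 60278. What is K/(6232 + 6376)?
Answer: 30139/6304 ≈ 4.7809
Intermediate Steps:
K/(6232 + 6376) = 60278/(6232 + 6376) = 60278/12608 = 60278*(1/12608) = 30139/6304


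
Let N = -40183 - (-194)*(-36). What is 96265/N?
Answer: -96265/47167 ≈ -2.0409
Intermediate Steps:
N = -47167 (N = -40183 - 1*6984 = -40183 - 6984 = -47167)
96265/N = 96265/(-47167) = 96265*(-1/47167) = -96265/47167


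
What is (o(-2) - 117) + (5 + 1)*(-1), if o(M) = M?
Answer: -125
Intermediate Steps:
(o(-2) - 117) + (5 + 1)*(-1) = (-2 - 117) + (5 + 1)*(-1) = -119 + 6*(-1) = -119 - 6 = -125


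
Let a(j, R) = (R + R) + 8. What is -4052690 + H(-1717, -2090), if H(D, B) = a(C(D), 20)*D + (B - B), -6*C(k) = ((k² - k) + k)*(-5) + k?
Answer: -4135106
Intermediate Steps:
C(k) = -k/6 + 5*k²/6 (C(k) = -(((k² - k) + k)*(-5) + k)/6 = -(k²*(-5) + k)/6 = -(-5*k² + k)/6 = -(k - 5*k²)/6 = -k/6 + 5*k²/6)
a(j, R) = 8 + 2*R (a(j, R) = 2*R + 8 = 8 + 2*R)
H(D, B) = 48*D (H(D, B) = (8 + 2*20)*D + (B - B) = (8 + 40)*D + 0 = 48*D + 0 = 48*D)
-4052690 + H(-1717, -2090) = -4052690 + 48*(-1717) = -4052690 - 82416 = -4135106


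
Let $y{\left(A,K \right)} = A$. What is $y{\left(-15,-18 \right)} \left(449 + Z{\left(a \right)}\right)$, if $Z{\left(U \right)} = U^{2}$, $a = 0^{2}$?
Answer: $-6735$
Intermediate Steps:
$a = 0$
$y{\left(-15,-18 \right)} \left(449 + Z{\left(a \right)}\right) = - 15 \left(449 + 0^{2}\right) = - 15 \left(449 + 0\right) = \left(-15\right) 449 = -6735$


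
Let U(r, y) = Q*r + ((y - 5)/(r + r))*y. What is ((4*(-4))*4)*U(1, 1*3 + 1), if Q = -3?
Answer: 320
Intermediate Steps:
U(r, y) = -3*r + y*(-5 + y)/(2*r) (U(r, y) = -3*r + ((y - 5)/(r + r))*y = -3*r + ((-5 + y)/((2*r)))*y = -3*r + ((-5 + y)*(1/(2*r)))*y = -3*r + ((-5 + y)/(2*r))*y = -3*r + y*(-5 + y)/(2*r))
((4*(-4))*4)*U(1, 1*3 + 1) = ((4*(-4))*4)*((½)*((1*3 + 1)² - 6*1² - 5*(1*3 + 1))/1) = (-16*4)*((½)*1*((3 + 1)² - 6*1 - 5*(3 + 1))) = -32*(4² - 6 - 5*4) = -32*(16 - 6 - 20) = -32*(-10) = -64*(-5) = 320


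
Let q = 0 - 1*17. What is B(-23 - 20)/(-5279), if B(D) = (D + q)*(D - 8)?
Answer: -3060/5279 ≈ -0.57966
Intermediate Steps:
q = -17 (q = 0 - 17 = -17)
B(D) = (-17 + D)*(-8 + D) (B(D) = (D - 17)*(D - 8) = (-17 + D)*(-8 + D))
B(-23 - 20)/(-5279) = (136 + (-23 - 20)**2 - 25*(-23 - 20))/(-5279) = (136 + (-43)**2 - 25*(-43))*(-1/5279) = (136 + 1849 + 1075)*(-1/5279) = 3060*(-1/5279) = -3060/5279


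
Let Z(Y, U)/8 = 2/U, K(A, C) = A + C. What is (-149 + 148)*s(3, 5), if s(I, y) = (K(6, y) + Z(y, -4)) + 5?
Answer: -12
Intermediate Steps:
Z(Y, U) = 16/U (Z(Y, U) = 8*(2/U) = 16/U)
s(I, y) = 7 + y (s(I, y) = ((6 + y) + 16/(-4)) + 5 = ((6 + y) + 16*(-¼)) + 5 = ((6 + y) - 4) + 5 = (2 + y) + 5 = 7 + y)
(-149 + 148)*s(3, 5) = (-149 + 148)*(7 + 5) = -1*12 = -12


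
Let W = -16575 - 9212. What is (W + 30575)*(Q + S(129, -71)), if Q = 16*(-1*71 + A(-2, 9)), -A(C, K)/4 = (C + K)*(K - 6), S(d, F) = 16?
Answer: -11797632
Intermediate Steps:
W = -25787
A(C, K) = -4*(-6 + K)*(C + K) (A(C, K) = -4*(C + K)*(K - 6) = -4*(C + K)*(-6 + K) = -4*(-6 + K)*(C + K))
Q = -2480 (Q = 16*(-1*71 + (-4*9² + 24*(-2) + 24*9 - 4*(-2)*9)) = 16*(-71 + (-4*81 - 48 + 216 + 72)) = 16*(-71 + (-324 - 48 + 216 + 72)) = 16*(-71 - 84) = 16*(-155) = -2480)
(W + 30575)*(Q + S(129, -71)) = (-25787 + 30575)*(-2480 + 16) = 4788*(-2464) = -11797632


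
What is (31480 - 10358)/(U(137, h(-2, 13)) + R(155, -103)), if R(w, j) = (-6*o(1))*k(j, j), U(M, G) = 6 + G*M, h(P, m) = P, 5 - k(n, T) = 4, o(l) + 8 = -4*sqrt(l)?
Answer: -10561/98 ≈ -107.77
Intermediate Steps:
o(l) = -8 - 4*sqrt(l)
k(n, T) = 1 (k(n, T) = 5 - 1*4 = 5 - 4 = 1)
R(w, j) = 72 (R(w, j) = -6*(-8 - 4*sqrt(1))*1 = -6*(-8 - 4*1)*1 = -6*(-8 - 4)*1 = -6*(-12)*1 = 72*1 = 72)
(31480 - 10358)/(U(137, h(-2, 13)) + R(155, -103)) = (31480 - 10358)/((6 - 2*137) + 72) = 21122/((6 - 274) + 72) = 21122/(-268 + 72) = 21122/(-196) = 21122*(-1/196) = -10561/98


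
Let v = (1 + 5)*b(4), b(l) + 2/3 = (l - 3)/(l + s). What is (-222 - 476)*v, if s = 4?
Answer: 4537/2 ≈ 2268.5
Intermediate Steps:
b(l) = -⅔ + (-3 + l)/(4 + l) (b(l) = -⅔ + (l - 3)/(l + 4) = -⅔ + (-3 + l)/(4 + l))
v = -13/4 (v = (1 + 5)*((-17 + 4)/(3*(4 + 4))) = 6*((⅓)*(-13)/8) = 6*((⅓)*(⅛)*(-13)) = 6*(-13/24) = -13/4 ≈ -3.2500)
(-222 - 476)*v = (-222 - 476)*(-13/4) = -698*(-13/4) = 4537/2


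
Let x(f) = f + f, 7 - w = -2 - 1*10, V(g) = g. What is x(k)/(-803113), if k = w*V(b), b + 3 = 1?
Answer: 76/803113 ≈ 9.4632e-5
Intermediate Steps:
b = -2 (b = -3 + 1 = -2)
w = 19 (w = 7 - (-2 - 1*10) = 7 - (-2 - 10) = 7 - 1*(-12) = 7 + 12 = 19)
k = -38 (k = 19*(-2) = -38)
x(f) = 2*f
x(k)/(-803113) = (2*(-38))/(-803113) = -76*(-1/803113) = 76/803113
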